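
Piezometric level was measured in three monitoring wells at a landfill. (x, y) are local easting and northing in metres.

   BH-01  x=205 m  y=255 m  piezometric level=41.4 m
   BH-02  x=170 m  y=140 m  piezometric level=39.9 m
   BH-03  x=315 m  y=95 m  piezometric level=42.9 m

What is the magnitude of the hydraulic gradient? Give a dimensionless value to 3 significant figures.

0.0234

With h = a·x + b·y + c and BH-01 as origin, the differences give:
  (-35)·a + (-115)·b = -1.5
  110·a + (-160)·b = +1.5
Eliminate b (×(-160) and ×(-115), subtract): 18250·a = 412.50 → a = ∂h/∂x = +0.02260
Back-substitute: b = ∂h/∂y = +0.006164.
|∇h| = √(0.02260² + 0.006164²) = 0.02343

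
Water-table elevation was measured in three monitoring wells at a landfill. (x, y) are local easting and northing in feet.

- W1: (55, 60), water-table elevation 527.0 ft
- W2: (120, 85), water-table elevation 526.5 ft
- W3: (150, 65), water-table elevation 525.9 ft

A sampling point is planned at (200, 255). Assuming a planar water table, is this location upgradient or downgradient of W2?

upgradient

Differences from W1: to W2 (Δx, Δy, Δh) = (65, 25, -0.5); to W3 = (95, 5, -1.1).
Solve a·Δx + b·Δy = Δh: det = 65·5 − 95·25 = -2050.
∂h/∂x = [(-0.5)·5 − (-1.1)·25] / -2050 = -0.01220
∂h/∂y = [65·(-1.1) − 95·(-0.5)] / -2050 = +0.01171
Head at (200, 255) = 527.0 + (-0.01220)·(145) + (+0.01171)·(195) = 527.51 ft.
That is higher than the 526.5 ft at W2, so the point is upgradient.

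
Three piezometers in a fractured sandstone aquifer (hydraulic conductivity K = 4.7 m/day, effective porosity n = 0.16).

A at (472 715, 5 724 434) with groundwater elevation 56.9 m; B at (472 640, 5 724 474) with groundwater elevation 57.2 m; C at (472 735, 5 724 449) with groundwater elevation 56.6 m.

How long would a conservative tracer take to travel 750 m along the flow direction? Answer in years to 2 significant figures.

5.8 years

Differences from A: to B (Δx, Δy, Δh) = (-75, 40, +0.3); to C = (20, 15, -0.3).
Determinant of the coordinate differences = (-75)·15 − 20·40 = -1925.
∂h/∂x = [(+0.3)·15 − (-0.3)·40] / -1925 = -0.008571
∂h/∂y = [(-75)·(-0.3) − 20·(+0.3)] / -1925 = -0.008571
|∇h| = √(-0.008571² + -0.008571²) = 0.01212
Seepage velocity v = K·i/n = 4.7 × 0.01212 / 0.16 = 0.356 m/day.
t = 750 / 0.356 = 2107 days = 5.77 years.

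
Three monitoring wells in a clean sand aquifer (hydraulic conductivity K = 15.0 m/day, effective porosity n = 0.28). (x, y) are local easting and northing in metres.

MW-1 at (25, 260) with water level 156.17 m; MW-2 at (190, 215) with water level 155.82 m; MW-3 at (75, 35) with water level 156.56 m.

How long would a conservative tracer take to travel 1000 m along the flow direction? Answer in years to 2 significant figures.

Three-point gradient (reference MW-1): Δ to MW-2 = (165, -45, -0.35), Δ to MW-3 = (50, -225, +0.39).
∂h/∂x = -0.002761, ∂h/∂y = -0.002347 (det = -34875).
|∇h| = √(-0.002761² + -0.002347²) = 0.003624
Seepage velocity v = K·i/n = 15.0 × 0.003624 / 0.28 = 0.1941 m/day.
t = 1000 / 0.1941 = 5152 days = 14.1 years.

14 years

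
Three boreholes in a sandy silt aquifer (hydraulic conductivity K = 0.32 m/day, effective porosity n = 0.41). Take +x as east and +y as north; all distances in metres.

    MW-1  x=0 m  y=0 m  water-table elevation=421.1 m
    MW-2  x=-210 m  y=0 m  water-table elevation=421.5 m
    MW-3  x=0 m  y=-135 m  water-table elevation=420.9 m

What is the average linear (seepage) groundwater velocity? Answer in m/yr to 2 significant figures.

0.69 m/yr

∂h/∂x = (421.5 − 421.1) / (-210 − 0) = -0.001905
∂h/∂y = (420.9 − 421.1) / (-135 − 0) = +0.001481
|∇h| = √(-0.001905² + 0.001481²) = 0.002413
Seepage velocity v = K·i/n = 0.32 × 0.002413 / 0.41 = 0.001883 m/day = 0.6878 m/yr.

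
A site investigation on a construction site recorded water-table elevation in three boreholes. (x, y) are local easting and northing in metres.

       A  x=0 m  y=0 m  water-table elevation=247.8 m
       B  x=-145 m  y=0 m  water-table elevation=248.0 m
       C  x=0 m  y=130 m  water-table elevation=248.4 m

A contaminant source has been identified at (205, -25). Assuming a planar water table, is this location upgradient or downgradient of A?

∂h/∂x = (248.0 − 247.8) / (-145 − 0) = -0.001379
∂h/∂y = (248.4 − 247.8) / (130 − 0) = +0.004615
Head at (205, -25) = 247.8 + (-0.001379)·(205) + (+0.004615)·(-25) = 247.40 m.
That is lower than the 247.8 m at A, so the point is downgradient.

downgradient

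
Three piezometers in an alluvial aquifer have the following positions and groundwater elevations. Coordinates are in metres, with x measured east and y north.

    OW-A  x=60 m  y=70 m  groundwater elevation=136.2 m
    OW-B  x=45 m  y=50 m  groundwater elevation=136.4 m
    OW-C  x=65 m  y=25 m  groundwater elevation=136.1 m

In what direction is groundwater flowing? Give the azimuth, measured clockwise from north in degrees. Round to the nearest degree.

093°

Differences from OW-A: to OW-B (Δx, Δy, Δh) = (-15, -20, +0.2); to OW-C = (5, -45, -0.1).
Determinant of the coordinate differences = (-15)·(-45) − 5·(-20) = 775.
∂h/∂x = [(+0.2)·(-45) − (-0.1)·(-20)] / 775 = -0.01419
∂h/∂y = [(-15)·(-0.1) − 5·(+0.2)] / 775 = +0.0006452
Flow direction (−∇h) has components (+0.01419 E, -0.0006452 N).
Azimuth = atan2(E, N) = atan2(+0.01419, -0.0006452) = 92.6° ≈ 093°.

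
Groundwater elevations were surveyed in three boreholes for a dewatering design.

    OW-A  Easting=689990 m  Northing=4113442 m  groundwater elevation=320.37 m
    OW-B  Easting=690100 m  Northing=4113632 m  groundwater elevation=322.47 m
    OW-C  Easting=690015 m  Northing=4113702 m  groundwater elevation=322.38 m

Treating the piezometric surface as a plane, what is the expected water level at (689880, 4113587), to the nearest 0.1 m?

320.6 m

Taking OW-A as reference: OW-B−OW-A = (110, 190, +2.10); OW-C−OW-A = (25, 260, +2.01).
Solve a·Δx + b·Δy = Δh: det = 110·260 − 25·190 = 23850.
∂h/∂x = [(+2.10)·260 − (+2.01)·190] / 23850 = +0.006881
∂h/∂y = [110·(+2.01) − 25·(+2.10)] / 23850 = +0.007069
h(689880, 4113587) = 320.37 + (+0.006881)·(-110) + (+0.007069)·(145) = 320.37 -0.757 +1.025 = 320.638 m.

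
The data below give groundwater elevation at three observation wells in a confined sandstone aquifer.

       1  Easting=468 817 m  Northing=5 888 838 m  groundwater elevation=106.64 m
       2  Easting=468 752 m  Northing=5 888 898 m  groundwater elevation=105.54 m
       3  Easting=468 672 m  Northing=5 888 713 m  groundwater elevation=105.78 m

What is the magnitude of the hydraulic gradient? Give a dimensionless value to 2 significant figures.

Taking 1 as reference: 2−1 = (-65, 60, -1.10); 3−1 = (-145, -125, -0.86).
Solve a·Δx + b·Δy = Δh: det = (-65)·(-125) − (-145)·60 = 16825.
∂h/∂x = [(-1.10)·(-125) − (-0.86)·60] / 16825 = +0.01124
∂h/∂y = [(-65)·(-0.86) − (-145)·(-1.10)] / 16825 = -0.006158
|∇h| = √(0.01124² + -0.006158²) = 0.01282

0.013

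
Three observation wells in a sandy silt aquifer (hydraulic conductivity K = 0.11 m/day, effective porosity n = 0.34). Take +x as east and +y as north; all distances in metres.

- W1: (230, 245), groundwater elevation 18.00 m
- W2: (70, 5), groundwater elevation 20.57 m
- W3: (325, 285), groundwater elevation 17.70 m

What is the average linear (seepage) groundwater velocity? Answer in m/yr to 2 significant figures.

With h = a·x + b·y + c and W1 as origin, the differences give:
  (-160)·a + (-240)·b = +2.57
  95·a + 40·b = -0.30
Eliminate b (×40 and ×(-240), subtract): 16400·a = 30.800 → a = ∂h/∂x = +0.001878
Back-substitute: b = ∂h/∂y = -0.01196.
|∇h| = √(0.001878² + -0.01196²) = 0.01211
Seepage velocity v = K·i/n = 0.11 × 0.01211 / 0.34 = 0.003918 m/day = 1.431 m/yr.

1.4 m/yr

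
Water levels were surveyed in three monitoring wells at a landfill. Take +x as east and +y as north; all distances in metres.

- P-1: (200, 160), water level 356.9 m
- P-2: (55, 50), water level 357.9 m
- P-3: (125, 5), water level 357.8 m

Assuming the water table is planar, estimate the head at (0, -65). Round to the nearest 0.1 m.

358.6 m

With h = a·x + b·y + c and P-1 as origin, the differences give:
  (-145)·a + (-110)·b = +1.0
  (-75)·a + (-155)·b = +0.9
Eliminate b (×(-155) and ×(-110), subtract): 14225·a = -56.00 → a = ∂h/∂x = -0.003937
Back-substitute: b = ∂h/∂y = -0.003902.
h(0, -65) = 356.9 + (-0.003937)·(-200) + (-0.003902)·(-225) = 356.9 +0.787 +0.878 = 358.565 m.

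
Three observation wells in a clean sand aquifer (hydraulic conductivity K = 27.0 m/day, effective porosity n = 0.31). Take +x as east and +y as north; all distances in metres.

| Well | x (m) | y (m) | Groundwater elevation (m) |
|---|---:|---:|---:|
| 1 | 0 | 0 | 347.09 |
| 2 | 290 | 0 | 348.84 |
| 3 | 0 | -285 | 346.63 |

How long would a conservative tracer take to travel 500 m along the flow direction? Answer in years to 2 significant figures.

∂h/∂x = (348.84 − 347.09) / (290 − 0) = +0.006034
∂h/∂y = (346.63 − 347.09) / (-285 − 0) = +0.001614
|∇h| = √(0.006034² + 0.001614²) = 0.006246
Seepage velocity v = K·i/n = 27.0 × 0.006246 / 0.31 = 0.544 m/day.
t = 500 / 0.544 = 919.1 days = 2.52 years.

2.5 years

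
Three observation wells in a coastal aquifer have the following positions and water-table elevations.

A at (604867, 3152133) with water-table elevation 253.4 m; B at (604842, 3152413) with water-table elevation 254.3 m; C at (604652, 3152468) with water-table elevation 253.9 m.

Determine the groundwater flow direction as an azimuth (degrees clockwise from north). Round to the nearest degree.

222°

Taking A as reference: B−A = (-25, 280, +0.9); C−A = (-215, 335, +0.5).
Determinant of the coordinate differences = (-25)·335 − (-215)·280 = 51825.
∂h/∂x = [(+0.9)·335 − (+0.5)·280] / 51825 = +0.003116
∂h/∂y = [(-25)·(+0.5) − (-215)·(+0.9)] / 51825 = +0.003493
Flow direction (−∇h) has components (-0.003116 E, -0.003493 N).
Azimuth = atan2(E, N) = atan2(-0.003116, -0.003493) = 221.7° ≈ 222°.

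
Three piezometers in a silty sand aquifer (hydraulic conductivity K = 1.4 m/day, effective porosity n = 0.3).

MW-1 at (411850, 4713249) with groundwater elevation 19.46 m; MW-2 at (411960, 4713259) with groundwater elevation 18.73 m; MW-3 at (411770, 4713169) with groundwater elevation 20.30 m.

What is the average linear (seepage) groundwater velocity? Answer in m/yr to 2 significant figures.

Three-point gradient (reference MW-1): Δ to MW-2 = (110, 10, -0.73), Δ to MW-3 = (-80, -80, +0.84).
∂h/∂x = -0.006250, ∂h/∂y = -0.004250 (det = -8000).
|∇h| = √(-0.006250² + -0.004250²) = 0.007558
Seepage velocity v = K·i/n = 1.4 × 0.007558 / 0.3 = 0.03527 m/day = 12.88 m/yr.

13 m/yr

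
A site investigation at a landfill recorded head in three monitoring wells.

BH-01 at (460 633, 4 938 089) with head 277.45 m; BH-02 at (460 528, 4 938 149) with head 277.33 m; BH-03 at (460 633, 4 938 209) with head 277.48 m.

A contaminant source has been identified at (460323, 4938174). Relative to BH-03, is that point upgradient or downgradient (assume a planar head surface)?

downgradient

Three-point gradient (reference BH-01): Δ to BH-02 = (-105, 60, -0.12), Δ to BH-03 = (0, 120, +0.03).
∂h/∂x = +0.001286, ∂h/∂y = +0.0002500 (det = -12600).
Head at (460323, 4938174) = 277.45 + (+0.001286)·(-310) + (+0.0002500)·(85) = 277.07 m.
That is lower than the 277.48 m at BH-03, so the point is downgradient.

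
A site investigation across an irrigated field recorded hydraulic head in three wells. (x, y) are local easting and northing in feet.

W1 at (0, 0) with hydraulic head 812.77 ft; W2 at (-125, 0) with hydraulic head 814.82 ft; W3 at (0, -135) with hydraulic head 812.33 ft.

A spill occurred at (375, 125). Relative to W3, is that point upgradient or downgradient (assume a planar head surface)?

∂h/∂x = (814.82 − 812.77) / (-125 − 0) = -0.01640
∂h/∂y = (812.33 − 812.77) / (-135 − 0) = +0.003259
Head at (375, 125) = 812.77 + (-0.01640)·(375) + (+0.003259)·(125) = 807.03 ft.
That is lower than the 812.33 ft at W3, so the point is downgradient.

downgradient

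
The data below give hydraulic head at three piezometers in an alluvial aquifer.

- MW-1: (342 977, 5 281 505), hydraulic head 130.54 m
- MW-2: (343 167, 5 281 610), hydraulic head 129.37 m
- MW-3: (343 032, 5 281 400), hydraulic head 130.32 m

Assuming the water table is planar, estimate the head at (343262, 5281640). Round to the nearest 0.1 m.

With h = a·x + b·y + c and MW-1 as origin, the differences give:
  190·a + 105·b = -1.17
  55·a + (-105)·b = -0.22
Eliminate b (×(-105) and ×105, subtract): -25725·a = 145.950 → a = ∂h/∂x = -0.005673
Back-substitute: b = ∂h/∂y = -0.0008766.
h(343262, 5281640) = 130.54 + (-0.005673)·(285) + (-0.0008766)·(135) = 130.54 -1.617 -0.118 = 128.805 m.

128.8 m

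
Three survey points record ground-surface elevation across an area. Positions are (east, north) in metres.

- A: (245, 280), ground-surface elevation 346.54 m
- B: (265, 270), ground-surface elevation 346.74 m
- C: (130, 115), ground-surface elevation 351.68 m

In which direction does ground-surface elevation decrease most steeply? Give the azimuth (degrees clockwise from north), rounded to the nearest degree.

008°

Differences from A: to B (Δx, Δy, Δh) = (20, -10, +0.20); to C = (-115, -165, +5.14).
Solve a·Δx + b·Δy = Δz: det = 20·(-165) − (-115)·(-10) = -4450.
∂z/∂x = [(+0.20)·(-165) − (+5.14)·(-10)] / -4450 = -0.004135
∂z/∂y = [20·(+5.14) − (-115)·(+0.20)] / -4450 = -0.02827
Steepest decrease is along −∇f: components (+0.004135 E, +0.02827 N).
Azimuth = atan2(+0.004135, +0.02827) = 8.3° ≈ 008°.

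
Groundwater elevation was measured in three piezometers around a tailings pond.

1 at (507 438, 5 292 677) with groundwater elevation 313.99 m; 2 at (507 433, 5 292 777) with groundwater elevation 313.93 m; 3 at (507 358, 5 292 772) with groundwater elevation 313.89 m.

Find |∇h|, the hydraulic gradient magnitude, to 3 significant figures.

0.000808

Three-point gradient (reference 1): Δ to 2 = (-5, 100, -0.06), Δ to 3 = (-80, 95, -0.10).
∂h/∂x = +0.0005714, ∂h/∂y = -0.0005714 (det = 7525).
|∇h| = √(0.0005714² + -0.0005714²) = 0.0008081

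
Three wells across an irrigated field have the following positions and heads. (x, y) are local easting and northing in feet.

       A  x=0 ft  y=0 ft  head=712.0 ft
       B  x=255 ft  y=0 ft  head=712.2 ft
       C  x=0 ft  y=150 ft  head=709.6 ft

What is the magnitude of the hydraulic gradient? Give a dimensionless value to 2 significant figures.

0.016

∂h/∂x = (712.2 − 712.0) / (255 − 0) = +0.0007843
∂h/∂y = (709.6 − 712.0) / (150 − 0) = -0.01600
|∇h| = √(0.0007843² + -0.01600²) = 0.01602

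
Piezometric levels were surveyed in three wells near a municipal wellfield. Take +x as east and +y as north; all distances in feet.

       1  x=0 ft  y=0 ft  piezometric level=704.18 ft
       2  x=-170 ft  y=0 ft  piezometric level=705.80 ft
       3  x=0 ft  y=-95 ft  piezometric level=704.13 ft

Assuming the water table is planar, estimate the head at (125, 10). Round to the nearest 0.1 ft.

703.0 ft

∂h/∂x = (705.80 − 704.18) / (-170 − 0) = -0.009529
∂h/∂y = (704.13 − 704.18) / (-95 − 0) = +0.0005263
h(125, 10) = 704.18 + (-0.009529)·(125) + (+0.0005263)·(10) = 704.18 -1.191 +0.005 = 702.994 ft.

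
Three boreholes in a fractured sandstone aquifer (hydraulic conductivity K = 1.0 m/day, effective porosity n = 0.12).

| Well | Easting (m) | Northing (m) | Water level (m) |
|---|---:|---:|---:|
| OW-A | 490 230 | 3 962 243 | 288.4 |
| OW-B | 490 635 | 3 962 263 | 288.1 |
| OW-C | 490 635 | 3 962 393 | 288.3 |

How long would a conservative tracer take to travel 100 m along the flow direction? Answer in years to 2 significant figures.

With h = a·x + b·y + c and OW-A as origin, the differences give:
  405·a + 20·b = -0.3
  405·a + 150·b = -0.1
Eliminate b (×150 and ×20, subtract): 52650·a = -43.00 → a = ∂h/∂x = -0.0008167
Back-substitute: b = ∂h/∂y = +0.001538.
|∇h| = √(-0.0008167² + 0.001538²) = 0.001741
Seepage velocity v = K·i/n = 1.0 × 0.001741 / 0.12 = 0.01451 m/day.
t = 100 / 0.01451 = 6892 days = 18.9 years.

19 years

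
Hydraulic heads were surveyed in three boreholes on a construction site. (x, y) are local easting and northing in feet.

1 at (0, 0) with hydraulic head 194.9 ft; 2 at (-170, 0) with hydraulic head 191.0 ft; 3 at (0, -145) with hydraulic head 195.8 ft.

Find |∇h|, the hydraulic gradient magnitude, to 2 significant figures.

∂h/∂x = (191.0 − 194.9) / (-170 − 0) = +0.02294
∂h/∂y = (195.8 − 194.9) / (-145 − 0) = -0.006207
|∇h| = √(0.02294² + -0.006207²) = 0.02376

0.024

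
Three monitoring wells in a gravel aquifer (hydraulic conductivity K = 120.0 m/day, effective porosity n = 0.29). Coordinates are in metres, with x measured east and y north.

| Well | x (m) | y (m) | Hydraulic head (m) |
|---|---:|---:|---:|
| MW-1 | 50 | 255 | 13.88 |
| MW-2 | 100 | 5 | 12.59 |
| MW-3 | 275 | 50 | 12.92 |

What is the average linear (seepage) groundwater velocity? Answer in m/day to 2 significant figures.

2.2 m/day

Differences from MW-1: to MW-2 (Δx, Δy, Δh) = (50, -250, -1.29); to MW-3 = (225, -205, -0.96).
Determinant of the coordinate differences = 50·(-205) − 225·(-250) = 46000.
∂h/∂x = [(-1.29)·(-205) − (-0.96)·(-250)] / 46000 = +0.0005315
∂h/∂y = [50·(-0.96) − 225·(-1.29)] / 46000 = +0.005266
|∇h| = √(0.0005315² + 0.005266²) = 0.005293
Seepage velocity v = K·i/n = 120.0 × 0.005293 / 0.29 = 2.19 m/day.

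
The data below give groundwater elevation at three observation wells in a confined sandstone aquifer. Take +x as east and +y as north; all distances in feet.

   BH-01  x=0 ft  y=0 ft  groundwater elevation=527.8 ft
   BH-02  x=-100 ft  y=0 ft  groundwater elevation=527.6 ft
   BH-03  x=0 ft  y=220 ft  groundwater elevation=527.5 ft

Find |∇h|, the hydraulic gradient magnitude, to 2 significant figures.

∂h/∂x = (527.6 − 527.8) / (-100 − 0) = +0.002000
∂h/∂y = (527.5 − 527.8) / (220 − 0) = -0.001364
|∇h| = √(0.002000² + -0.001364²) = 0.002421

0.0024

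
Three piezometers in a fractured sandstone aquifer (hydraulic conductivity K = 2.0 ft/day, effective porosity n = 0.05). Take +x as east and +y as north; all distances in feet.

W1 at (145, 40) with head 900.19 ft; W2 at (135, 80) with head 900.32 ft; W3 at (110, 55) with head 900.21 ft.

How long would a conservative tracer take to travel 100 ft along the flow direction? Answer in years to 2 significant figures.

Taking W1 as reference: W2−W1 = (-10, 40, +0.13); W3−W1 = (-35, 15, +0.02).
Solve a·Δx + b·Δy = Δh: det = (-10)·15 − (-35)·40 = 1250.
∂h/∂x = [(+0.13)·15 − (+0.02)·40] / 1250 = +0.0009200
∂h/∂y = [(-10)·(+0.02) − (-35)·(+0.13)] / 1250 = +0.003480
|∇h| = √(0.0009200² + 0.003480²) = 0.0036
Seepage velocity v = K·i/n = 2.0 × 0.0036 / 0.05 = 0.144 ft/day.
t = 100 / 0.144 = 694.4 days = 1.9 years.

1.9 years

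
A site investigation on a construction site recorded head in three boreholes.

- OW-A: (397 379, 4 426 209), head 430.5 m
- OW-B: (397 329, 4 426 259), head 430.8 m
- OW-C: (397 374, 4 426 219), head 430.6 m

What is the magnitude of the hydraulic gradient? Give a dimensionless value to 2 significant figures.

0.016

Differences from OW-A: to OW-B (Δx, Δy, Δh) = (-50, 50, +0.3); to OW-C = (-5, 10, +0.1).
Determinant of the coordinate differences = (-50)·10 − (-5)·50 = -250.
∂h/∂x = [(+0.3)·10 − (+0.1)·50] / -250 = +0.008000
∂h/∂y = [(-50)·(+0.1) − (-5)·(+0.3)] / -250 = +0.01400
|∇h| = √(0.008000² + 0.01400²) = 0.01612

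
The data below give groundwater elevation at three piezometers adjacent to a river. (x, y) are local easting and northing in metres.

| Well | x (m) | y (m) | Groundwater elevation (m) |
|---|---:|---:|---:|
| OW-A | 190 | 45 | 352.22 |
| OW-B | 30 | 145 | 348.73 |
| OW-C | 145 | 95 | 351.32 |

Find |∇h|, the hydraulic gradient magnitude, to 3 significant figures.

0.0244

Differences from OW-A: to OW-B (Δx, Δy, Δh) = (-160, 100, -3.49); to OW-C = (-45, 50, -0.90).
Determinant of the coordinate differences = (-160)·50 − (-45)·100 = -3500.
∂h/∂x = [(-3.49)·50 − (-0.90)·100] / -3500 = +0.02414
∂h/∂y = [(-160)·(-0.90) − (-45)·(-3.49)] / -3500 = +0.003729
|∇h| = √(0.02414² + 0.003729²) = 0.02443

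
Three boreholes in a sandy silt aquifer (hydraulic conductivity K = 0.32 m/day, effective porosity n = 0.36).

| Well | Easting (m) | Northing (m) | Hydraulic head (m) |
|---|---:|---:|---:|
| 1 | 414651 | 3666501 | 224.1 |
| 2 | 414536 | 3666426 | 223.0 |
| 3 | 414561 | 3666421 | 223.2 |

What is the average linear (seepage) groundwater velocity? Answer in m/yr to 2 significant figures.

2.8 m/yr

Three-point gradient (reference 1): Δ to 2 = (-115, -75, -1.1), Δ to 3 = (-90, -80, -0.9).
∂h/∂x = +0.008367, ∂h/∂y = +0.001837 (det = 2450).
|∇h| = √(0.008367² + 0.001837²) = 0.008566
Seepage velocity v = K·i/n = 0.32 × 0.008566 / 0.36 = 0.007614 m/day = 2.781 m/yr.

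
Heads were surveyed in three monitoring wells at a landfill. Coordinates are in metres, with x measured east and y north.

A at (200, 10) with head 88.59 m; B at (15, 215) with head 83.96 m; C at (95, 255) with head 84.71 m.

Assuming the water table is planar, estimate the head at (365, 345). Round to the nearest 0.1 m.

Taking A as reference: B−A = (-185, 205, -4.63); C−A = (-105, 245, -3.88).
Determinant of the coordinate differences = (-185)·245 − (-105)·205 = -23800.
∂h/∂x = [(-4.63)·245 − (-3.88)·205] / -23800 = +0.01424
∂h/∂y = [(-185)·(-3.88) − (-105)·(-4.63)] / -23800 = -0.009733
h(365, 345) = 88.59 + (+0.01424)·(165) + (-0.009733)·(335) = 88.59 +2.350 -3.261 = 87.679 m.

87.7 m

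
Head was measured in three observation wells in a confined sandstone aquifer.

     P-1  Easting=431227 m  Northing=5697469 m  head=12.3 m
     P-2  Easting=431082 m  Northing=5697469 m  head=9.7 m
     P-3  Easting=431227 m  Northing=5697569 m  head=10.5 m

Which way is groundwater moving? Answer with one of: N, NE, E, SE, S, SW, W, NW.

NW

∂h/∂x = (9.7 − 12.3) / (431082 − 431227) = +0.01793
∂h/∂y = (10.5 − 12.3) / (5697569 − 5697469) = -0.01800
Flow = −∇h = (-0.01793 east, +0.01800 north), which points northwest.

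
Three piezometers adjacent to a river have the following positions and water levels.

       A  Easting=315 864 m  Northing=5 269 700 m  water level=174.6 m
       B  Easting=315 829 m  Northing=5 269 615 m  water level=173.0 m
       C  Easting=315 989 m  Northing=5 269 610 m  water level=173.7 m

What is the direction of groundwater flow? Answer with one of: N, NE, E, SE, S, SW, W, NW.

Taking A as reference: B−A = (-35, -85, -1.6); C−A = (125, -90, -0.9).
Solve a·Δx + b·Δy = Δh: det = (-35)·(-90) − 125·(-85) = 13775.
∂h/∂x = [(-1.6)·(-90) − (-0.9)·(-85)] / 13775 = +0.004900
∂h/∂y = [(-35)·(-0.9) − 125·(-1.6)] / 13775 = +0.01681
Flow = −∇h = (-0.004900 east, -0.01681 north), which points south.

S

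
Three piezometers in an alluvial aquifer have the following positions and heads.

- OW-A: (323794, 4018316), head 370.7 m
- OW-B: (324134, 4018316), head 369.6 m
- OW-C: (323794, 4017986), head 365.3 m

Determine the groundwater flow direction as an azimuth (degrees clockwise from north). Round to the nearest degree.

169°

∂h/∂x = (369.6 − 370.7) / (324134 − 323794) = -0.003235
∂h/∂y = (365.3 − 370.7) / (4017986 − 4018316) = +0.01636
Flow direction (−∇h) has components (+0.003235 E, -0.01636 N).
Azimuth = atan2(E, N) = atan2(+0.003235, -0.01636) = 168.8° ≈ 169°.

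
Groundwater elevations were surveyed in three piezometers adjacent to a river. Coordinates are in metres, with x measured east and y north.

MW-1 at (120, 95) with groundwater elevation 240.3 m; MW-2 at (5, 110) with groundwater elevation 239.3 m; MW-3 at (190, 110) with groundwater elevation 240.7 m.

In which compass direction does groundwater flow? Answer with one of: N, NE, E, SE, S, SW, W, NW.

Differences from MW-1: to MW-2 (Δx, Δy, Δh) = (-115, 15, -1.0); to MW-3 = (70, 15, +0.4).
Determinant of the coordinate differences = (-115)·15 − 70·15 = -2775.
∂h/∂x = [(-1.0)·15 − (+0.4)·15] / -2775 = +0.007568
∂h/∂y = [(-115)·(+0.4) − 70·(-1.0)] / -2775 = -0.008649
Flow = −∇h = (-0.007568 east, +0.008649 north), which points northwest.

NW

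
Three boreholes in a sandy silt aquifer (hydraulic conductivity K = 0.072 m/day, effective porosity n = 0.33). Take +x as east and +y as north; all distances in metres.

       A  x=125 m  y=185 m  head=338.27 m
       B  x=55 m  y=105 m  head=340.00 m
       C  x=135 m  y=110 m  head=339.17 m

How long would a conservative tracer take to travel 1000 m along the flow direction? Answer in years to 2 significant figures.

With h = a·x + b·y + c and A as origin, the differences give:
  (-70)·a + (-80)·b = +1.73
  10·a + (-75)·b = +0.90
Eliminate b (×(-75) and ×(-80), subtract): 6050·a = -57.750 → a = ∂h/∂x = -0.009545
Back-substitute: b = ∂h/∂y = -0.01327.
|∇h| = √(-0.009545² + -0.01327²) = 0.01635
Seepage velocity v = K·i/n = 0.072 × 0.01635 / 0.33 = 0.003567 m/day.
t = 1000 / 0.003567 = 2.803e+05 days = 767 years.

770 years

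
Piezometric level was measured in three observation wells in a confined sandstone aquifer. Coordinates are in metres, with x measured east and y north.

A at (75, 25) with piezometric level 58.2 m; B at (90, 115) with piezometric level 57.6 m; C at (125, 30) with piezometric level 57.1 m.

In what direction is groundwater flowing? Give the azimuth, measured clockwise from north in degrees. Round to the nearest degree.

082°

Taking A as reference: B−A = (15, 90, -0.6); C−A = (50, 5, -1.1).
Determinant of the coordinate differences = 15·5 − 50·90 = -4425.
∂h/∂x = [(-0.6)·5 − (-1.1)·90] / -4425 = -0.02169
∂h/∂y = [15·(-1.1) − 50·(-0.6)] / -4425 = -0.003051
Flow direction (−∇h) has components (+0.02169 E, +0.003051 N).
Azimuth = atan2(E, N) = atan2(+0.02169, +0.003051) = 82.0° ≈ 082°.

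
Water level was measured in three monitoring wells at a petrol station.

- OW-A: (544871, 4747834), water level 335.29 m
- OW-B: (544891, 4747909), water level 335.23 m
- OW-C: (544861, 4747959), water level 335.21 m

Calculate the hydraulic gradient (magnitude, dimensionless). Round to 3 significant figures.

Differences from OW-A: to OW-B (Δx, Δy, Δh) = (20, 75, -0.06); to OW-C = (-10, 125, -0.08).
Solve a·Δx + b·Δy = Δh: det = 20·125 − (-10)·75 = 3250.
∂h/∂x = [(-0.06)·125 − (-0.08)·75] / 3250 = -0.0004615
∂h/∂y = [20·(-0.08) − (-10)·(-0.06)] / 3250 = -0.0006769
|∇h| = √(-0.0004615² + -0.0006769²) = 0.0008193

0.000819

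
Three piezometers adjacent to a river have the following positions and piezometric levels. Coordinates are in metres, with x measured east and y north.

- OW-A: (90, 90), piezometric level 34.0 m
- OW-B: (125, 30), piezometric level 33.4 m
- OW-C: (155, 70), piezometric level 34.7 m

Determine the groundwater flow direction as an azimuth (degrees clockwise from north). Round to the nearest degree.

220°

With h = a·x + b·y + c and OW-A as origin, the differences give:
  35·a + (-60)·b = -0.6
  65·a + (-20)·b = +0.7
Eliminate b (×(-20) and ×(-60), subtract): 3200·a = 54.00 → a = ∂h/∂x = +0.01688
Back-substitute: b = ∂h/∂y = +0.01984.
Flow direction (−∇h) has components (-0.01688 E, -0.01984 N).
Azimuth = atan2(E, N) = atan2(-0.01688, -0.01984) = 220.4° ≈ 220°.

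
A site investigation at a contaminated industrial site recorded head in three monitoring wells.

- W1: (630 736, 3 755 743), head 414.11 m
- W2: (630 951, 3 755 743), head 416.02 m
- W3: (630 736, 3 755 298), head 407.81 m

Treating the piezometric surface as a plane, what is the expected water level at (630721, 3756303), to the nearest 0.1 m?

∂h/∂x = (416.02 − 414.11) / (630951 − 630736) = +0.008884
∂h/∂y = (407.81 − 414.11) / (3755298 − 3755743) = +0.01416
h(630721, 3756303) = 414.11 + (+0.008884)·(-15) + (+0.01416)·(560) = 414.11 -0.133 +7.928 = 421.905 m.

421.9 m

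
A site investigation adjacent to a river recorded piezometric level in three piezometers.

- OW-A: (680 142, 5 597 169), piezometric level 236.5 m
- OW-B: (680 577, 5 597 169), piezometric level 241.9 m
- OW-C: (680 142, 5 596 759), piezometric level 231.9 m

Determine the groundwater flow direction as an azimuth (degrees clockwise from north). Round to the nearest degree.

∂h/∂x = (241.9 − 236.5) / (680577 − 680142) = +0.01241
∂h/∂y = (231.9 − 236.5) / (5596759 − 5597169) = +0.01122
Flow direction (−∇h) has components (-0.01241 E, -0.01122 N).
Azimuth = atan2(E, N) = atan2(-0.01241, -0.01122) = 227.9° ≈ 228°.

228°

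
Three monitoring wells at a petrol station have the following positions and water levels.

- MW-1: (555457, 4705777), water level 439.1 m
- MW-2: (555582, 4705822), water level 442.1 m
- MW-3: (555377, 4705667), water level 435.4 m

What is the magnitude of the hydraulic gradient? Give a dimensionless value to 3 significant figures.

Three-point gradient (reference MW-1): Δ to MW-2 = (125, 45, +3.0), Δ to MW-3 = (-80, -110, -3.7).
∂h/∂x = +0.01611, ∂h/∂y = +0.02192 (det = -10150).
|∇h| = √(0.01611² + 0.02192²) = 0.0272

0.0272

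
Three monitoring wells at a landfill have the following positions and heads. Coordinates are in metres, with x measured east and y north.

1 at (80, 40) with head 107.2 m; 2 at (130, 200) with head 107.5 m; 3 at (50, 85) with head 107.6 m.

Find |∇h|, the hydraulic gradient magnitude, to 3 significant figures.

0.00826

Differences from 1: to 2 (Δx, Δy, Δh) = (50, 160, +0.3); to 3 = (-30, 45, +0.4).
Solve a·Δx + b·Δy = Δh: det = 50·45 − (-30)·160 = 7050.
∂h/∂x = [(+0.3)·45 − (+0.4)·160] / 7050 = -0.007163
∂h/∂y = [50·(+0.4) − (-30)·(+0.3)] / 7050 = +0.004113
|∇h| = √(-0.007163² + 0.004113²) = 0.00826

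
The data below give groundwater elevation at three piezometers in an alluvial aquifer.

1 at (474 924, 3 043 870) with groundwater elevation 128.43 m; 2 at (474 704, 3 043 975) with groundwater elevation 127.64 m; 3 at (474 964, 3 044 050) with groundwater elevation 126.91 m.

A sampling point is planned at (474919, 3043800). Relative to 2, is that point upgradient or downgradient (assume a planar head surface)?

upgradient

Taking 1 as reference: 2−1 = (-220, 105, -0.79); 3−1 = (40, 180, -1.52).
Solve a·Δx + b·Δy = Δh: det = (-220)·180 − 40·105 = -43800.
∂h/∂x = [(-0.79)·180 − (-1.52)·105] / -43800 = -0.0003973
∂h/∂y = [(-220)·(-1.52) − 40·(-0.79)] / -43800 = -0.008356
Head at (474919, 3043800) = 128.43 + (-0.0003973)·(-5) + (-0.008356)·(-70) = 129.02 m.
That is higher than the 127.64 m at 2, so the point is upgradient.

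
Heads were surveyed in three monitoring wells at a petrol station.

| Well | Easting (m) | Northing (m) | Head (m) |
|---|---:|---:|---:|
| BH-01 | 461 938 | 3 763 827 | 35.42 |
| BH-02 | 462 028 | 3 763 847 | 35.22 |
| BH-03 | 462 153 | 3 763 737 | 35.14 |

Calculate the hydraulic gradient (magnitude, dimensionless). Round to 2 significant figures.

0.0024

Taking BH-01 as reference: BH-02−BH-01 = (90, 20, -0.20); BH-03−BH-01 = (215, -90, -0.28).
Determinant of the coordinate differences = 90·(-90) − 215·20 = -12400.
∂h/∂x = [(-0.20)·(-90) − (-0.28)·20] / -12400 = -0.001903
∂h/∂y = [90·(-0.28) − 215·(-0.20)] / -12400 = -0.001435
|∇h| = √(-0.001903² + -0.001435²) = 0.002383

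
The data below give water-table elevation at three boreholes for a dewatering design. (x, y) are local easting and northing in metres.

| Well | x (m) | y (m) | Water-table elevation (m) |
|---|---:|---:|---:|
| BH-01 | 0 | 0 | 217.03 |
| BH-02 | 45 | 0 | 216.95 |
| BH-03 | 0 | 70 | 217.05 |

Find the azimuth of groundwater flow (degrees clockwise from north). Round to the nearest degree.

099°

∂h/∂x = (216.95 − 217.03) / (45 − 0) = -0.001778
∂h/∂y = (217.05 − 217.03) / (70 − 0) = +0.0002857
Flow direction (−∇h) has components (+0.001778 E, -0.0002857 N).
Azimuth = atan2(E, N) = atan2(+0.001778, -0.0002857) = 99.1° ≈ 099°.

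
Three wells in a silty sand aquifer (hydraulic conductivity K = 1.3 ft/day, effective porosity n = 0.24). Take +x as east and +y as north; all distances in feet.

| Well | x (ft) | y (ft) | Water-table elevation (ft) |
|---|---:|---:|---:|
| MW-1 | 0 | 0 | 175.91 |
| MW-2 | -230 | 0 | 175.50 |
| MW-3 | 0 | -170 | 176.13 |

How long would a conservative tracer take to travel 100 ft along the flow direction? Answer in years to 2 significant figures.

∂h/∂x = (175.50 − 175.91) / (-230 − 0) = +0.001783
∂h/∂y = (176.13 − 175.91) / (-170 − 0) = -0.001294
|∇h| = √(0.001783² + -0.001294²) = 0.002203
Seepage velocity v = K·i/n = 1.3 × 0.002203 / 0.24 = 0.01193 ft/day.
t = 100 / 0.01193 = 8382 days = 22.9 years.

23 years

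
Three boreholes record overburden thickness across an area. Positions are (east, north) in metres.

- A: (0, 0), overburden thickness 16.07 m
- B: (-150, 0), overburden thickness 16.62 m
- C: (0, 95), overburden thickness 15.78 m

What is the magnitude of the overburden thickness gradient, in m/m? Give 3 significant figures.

∂d/∂x = (16.62 − 16.07) / (-150 − 0) = -0.003667
∂d/∂y = (15.78 − 16.07) / (95 − 0) = -0.003053
|∇f| = √(-0.003667² + -0.003053²) = 0.004772 m/m

0.00477 m/m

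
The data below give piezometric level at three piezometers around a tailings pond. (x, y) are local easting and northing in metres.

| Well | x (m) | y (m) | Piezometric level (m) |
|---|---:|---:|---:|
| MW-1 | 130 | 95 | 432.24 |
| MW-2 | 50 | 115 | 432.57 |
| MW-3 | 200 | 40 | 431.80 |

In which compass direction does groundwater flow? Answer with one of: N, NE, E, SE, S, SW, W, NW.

SE

Three-point gradient (reference MW-1): Δ to MW-2 = (-80, 20, +0.33), Δ to MW-3 = (70, -55, -0.44).
∂h/∂x = -0.003117, ∂h/∂y = +0.004033 (det = 3000).
Flow = −∇h = (+0.003117 east, -0.004033 north), which points southeast.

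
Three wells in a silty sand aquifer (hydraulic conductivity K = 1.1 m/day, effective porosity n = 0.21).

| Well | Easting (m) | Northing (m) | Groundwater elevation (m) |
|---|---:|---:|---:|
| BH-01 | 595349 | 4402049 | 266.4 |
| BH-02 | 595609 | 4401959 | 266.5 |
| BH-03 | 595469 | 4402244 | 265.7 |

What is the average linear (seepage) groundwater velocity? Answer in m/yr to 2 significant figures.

Taking BH-01 as reference: BH-02−BH-01 = (260, -90, +0.1); BH-03−BH-01 = (120, 195, -0.7).
Solve a·Δx + b·Δy = Δh: det = 260·195 − 120·(-90) = 61500.
∂h/∂x = [(+0.1)·195 − (-0.7)·(-90)] / 61500 = -0.0007073
∂h/∂y = [260·(-0.7) − 120·(+0.1)] / 61500 = -0.003154
|∇h| = √(-0.0007073² + -0.003154²) = 0.003232
Seepage velocity v = K·i/n = 1.1 × 0.003232 / 0.21 = 0.01693 m/day = 6.184 m/yr.

6.2 m/yr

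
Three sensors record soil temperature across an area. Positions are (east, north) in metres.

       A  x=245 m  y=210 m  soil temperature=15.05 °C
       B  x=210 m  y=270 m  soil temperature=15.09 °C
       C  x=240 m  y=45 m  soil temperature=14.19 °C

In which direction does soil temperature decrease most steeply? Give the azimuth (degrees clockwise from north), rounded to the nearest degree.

236°

Three-point gradient (reference A): Δ to B = (-35, 60, +0.04), Δ to C = (-5, -165, -0.86).
∂T/∂x = +0.007407, ∂T/∂y = +0.004988 (det = 6075).
Steepest decrease is along −∇f: components (-0.007407 E, -0.004988 N).
Azimuth = atan2(-0.007407, -0.004988) = 236.0° ≈ 236°.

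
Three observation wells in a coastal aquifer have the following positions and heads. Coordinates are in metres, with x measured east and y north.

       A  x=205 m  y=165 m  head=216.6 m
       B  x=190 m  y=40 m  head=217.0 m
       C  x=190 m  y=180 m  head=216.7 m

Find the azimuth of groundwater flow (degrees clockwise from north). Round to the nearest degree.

Three-point gradient (reference A): Δ to B = (-15, -125, +0.4), Δ to C = (-15, 15, +0.1).
∂h/∂x = -0.008810, ∂h/∂y = -0.002143 (det = -2100).
Flow direction (−∇h) has components (+0.008810 E, +0.002143 N).
Azimuth = atan2(E, N) = atan2(+0.008810, +0.002143) = 76.3° ≈ 076°.

076°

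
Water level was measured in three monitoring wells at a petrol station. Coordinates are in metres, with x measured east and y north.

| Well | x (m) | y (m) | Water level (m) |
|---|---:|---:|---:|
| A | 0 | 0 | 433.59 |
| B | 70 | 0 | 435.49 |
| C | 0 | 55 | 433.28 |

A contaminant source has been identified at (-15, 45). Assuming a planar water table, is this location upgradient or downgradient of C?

downgradient

∂h/∂x = (435.49 − 433.59) / (70 − 0) = +0.02714
∂h/∂y = (433.28 − 433.59) / (55 − 0) = -0.005636
Head at (-15, 45) = 433.59 + (+0.02714)·(-15) + (-0.005636)·(45) = 432.93 m.
That is lower than the 433.28 m at C, so the point is downgradient.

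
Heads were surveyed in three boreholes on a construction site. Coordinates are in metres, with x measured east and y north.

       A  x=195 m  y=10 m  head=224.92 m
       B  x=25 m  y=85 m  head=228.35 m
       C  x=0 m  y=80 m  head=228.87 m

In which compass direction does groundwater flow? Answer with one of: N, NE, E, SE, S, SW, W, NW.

Three-point gradient (reference A): Δ to B = (-170, 75, +3.43), Δ to C = (-195, 70, +3.95).
∂h/∂x = -0.02061, ∂h/∂y = -0.0009725 (det = 2725).
Flow = −∇h = (+0.02061 east, +0.0009725 north), which points east.

E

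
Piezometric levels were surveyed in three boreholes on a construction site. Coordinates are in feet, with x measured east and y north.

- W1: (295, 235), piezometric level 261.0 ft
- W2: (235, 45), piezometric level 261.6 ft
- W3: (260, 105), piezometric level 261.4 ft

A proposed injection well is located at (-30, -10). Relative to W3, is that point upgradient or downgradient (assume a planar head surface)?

upgradient

With h = a·x + b·y + c and W1 as origin, the differences give:
  (-60)·a + (-190)·b = +0.6
  (-35)·a + (-130)·b = +0.4
Eliminate b (×(-130) and ×(-190), subtract): 1150·a = -2.00 → a = ∂h/∂x = -0.001739
Back-substitute: b = ∂h/∂y = -0.002609.
Head at (-30, -10) = 261.0 + (-0.001739)·(-325) + (-0.002609)·(-245) = 262.20 ft.
That is higher than the 261.4 ft at W3, so the point is upgradient.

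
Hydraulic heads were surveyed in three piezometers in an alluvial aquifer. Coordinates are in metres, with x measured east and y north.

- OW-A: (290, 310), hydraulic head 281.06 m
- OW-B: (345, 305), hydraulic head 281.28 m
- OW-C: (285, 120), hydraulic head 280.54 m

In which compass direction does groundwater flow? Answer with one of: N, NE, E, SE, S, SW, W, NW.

SW

Differences from OW-A: to OW-B (Δx, Δy, Δh) = (55, -5, +0.22); to OW-C = (-5, -190, -0.52).
Solve a·Δx + b·Δy = Δh: det = 55·(-190) − (-5)·(-5) = -10475.
∂h/∂x = [(+0.22)·(-190) − (-0.52)·(-5)] / -10475 = +0.004239
∂h/∂y = [55·(-0.52) − (-5)·(+0.22)] / -10475 = +0.002625
Flow = −∇h = (-0.004239 east, -0.002625 north), which points southwest.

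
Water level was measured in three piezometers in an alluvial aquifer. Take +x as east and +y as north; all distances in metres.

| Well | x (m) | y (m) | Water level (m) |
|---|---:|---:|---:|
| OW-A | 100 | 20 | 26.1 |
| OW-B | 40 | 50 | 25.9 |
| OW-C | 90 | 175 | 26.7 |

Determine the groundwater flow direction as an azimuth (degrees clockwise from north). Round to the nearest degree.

232°

Differences from OW-A: to OW-B (Δx, Δy, Δh) = (-60, 30, -0.2); to OW-C = (-10, 155, +0.6).
Determinant of the coordinate differences = (-60)·155 − (-10)·30 = -9000.
∂h/∂x = [(-0.2)·155 − (+0.6)·30] / -9000 = +0.005444
∂h/∂y = [(-60)·(+0.6) − (-10)·(-0.2)] / -9000 = +0.004222
Flow direction (−∇h) has components (-0.005444 E, -0.004222 N).
Azimuth = atan2(E, N) = atan2(-0.005444, -0.004222) = 232.2° ≈ 232°.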